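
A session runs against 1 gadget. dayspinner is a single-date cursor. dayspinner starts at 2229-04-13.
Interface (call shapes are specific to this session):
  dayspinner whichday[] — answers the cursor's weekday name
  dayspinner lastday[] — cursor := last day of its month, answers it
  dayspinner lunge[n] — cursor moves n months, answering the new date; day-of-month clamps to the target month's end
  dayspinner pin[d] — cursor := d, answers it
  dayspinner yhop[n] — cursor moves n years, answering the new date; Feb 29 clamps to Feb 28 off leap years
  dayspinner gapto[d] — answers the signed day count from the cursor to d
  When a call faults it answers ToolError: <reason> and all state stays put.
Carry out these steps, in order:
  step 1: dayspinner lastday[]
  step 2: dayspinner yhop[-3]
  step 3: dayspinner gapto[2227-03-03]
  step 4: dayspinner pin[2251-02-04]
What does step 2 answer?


Answer: 2226-04-30

Derivation:
Using dayspinner lastday(), and get 2229-04-30.
Next I call dayspinner yhop passing n→-3, and see 2226-04-30.
Using dayspinner gapto passing d→2227-03-03, and observe 307.
I invoke dayspinner pin passing d→2251-02-04, and get 2251-02-04.


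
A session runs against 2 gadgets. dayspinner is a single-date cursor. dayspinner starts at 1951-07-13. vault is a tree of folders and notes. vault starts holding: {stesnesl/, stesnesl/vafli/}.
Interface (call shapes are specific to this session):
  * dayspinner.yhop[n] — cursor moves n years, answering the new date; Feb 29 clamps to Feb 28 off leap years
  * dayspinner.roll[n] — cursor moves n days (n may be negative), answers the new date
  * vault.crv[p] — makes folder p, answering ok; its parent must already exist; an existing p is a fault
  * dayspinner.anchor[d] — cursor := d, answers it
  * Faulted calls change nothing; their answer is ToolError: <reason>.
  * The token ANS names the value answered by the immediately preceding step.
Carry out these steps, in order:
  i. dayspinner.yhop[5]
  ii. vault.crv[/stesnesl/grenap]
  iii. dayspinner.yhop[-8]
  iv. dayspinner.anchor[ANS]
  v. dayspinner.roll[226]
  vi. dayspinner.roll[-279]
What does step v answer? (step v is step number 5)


Answer: 1949-02-24

Derivation:
~$ dayspinner.yhop n: 5
  1956-07-13
~$ vault.crv p: /stesnesl/grenap
  ok
~$ dayspinner.yhop n: -8
  1948-07-13
~$ dayspinner.anchor d: ANS
  1948-07-13
~$ dayspinner.roll n: 226
  1949-02-24
~$ dayspinner.roll n: -279
  1948-05-21


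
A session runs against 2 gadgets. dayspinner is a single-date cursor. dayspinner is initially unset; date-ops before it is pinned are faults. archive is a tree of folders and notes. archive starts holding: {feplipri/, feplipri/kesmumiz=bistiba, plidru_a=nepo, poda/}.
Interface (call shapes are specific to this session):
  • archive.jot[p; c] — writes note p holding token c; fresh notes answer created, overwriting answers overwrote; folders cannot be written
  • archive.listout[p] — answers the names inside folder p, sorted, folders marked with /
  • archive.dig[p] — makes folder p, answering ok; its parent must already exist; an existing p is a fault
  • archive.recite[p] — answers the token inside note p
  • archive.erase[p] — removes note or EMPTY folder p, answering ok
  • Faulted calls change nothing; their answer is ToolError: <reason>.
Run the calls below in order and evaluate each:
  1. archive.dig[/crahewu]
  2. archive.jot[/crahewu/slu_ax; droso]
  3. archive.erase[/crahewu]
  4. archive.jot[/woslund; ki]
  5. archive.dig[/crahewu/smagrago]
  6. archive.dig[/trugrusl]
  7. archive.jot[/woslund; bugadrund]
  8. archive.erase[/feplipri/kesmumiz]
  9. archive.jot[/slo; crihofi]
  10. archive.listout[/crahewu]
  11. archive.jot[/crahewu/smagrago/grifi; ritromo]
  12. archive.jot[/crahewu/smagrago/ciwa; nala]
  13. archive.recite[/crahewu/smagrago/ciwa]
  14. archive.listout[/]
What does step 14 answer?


Using archive.dig on /crahewu, and see ok.
Invoking archive.jot on /crahewu/slu_ax, droso, which returns created.
Now I run archive.erase on /crahewu, and see ToolError: not empty.
I invoke archive.jot on /woslund, ki: created.
Invoking archive.dig on /crahewu/smagrago, — result: ok.
I try archive.dig on /trugrusl, and observe ok.
Then archive.jot on /woslund, bugadrund, — result: overwrote.
I run archive.erase on /feplipri/kesmumiz, giving ok.
I run archive.jot on /slo, crihofi, and get created.
I try archive.listout on /crahewu, yielding [slu_ax, smagrago/].
I try archive.jot on /crahewu/smagrago/grifi, ritromo, — result: created.
I try archive.jot on /crahewu/smagrago/ciwa, nala: created.
I call archive.recite on /crahewu/smagrago/ciwa, yielding nala.
I use archive.listout on /, and get [crahewu/, feplipri/, plidru_a, poda/, slo, trugrusl/, woslund].

Answer: [crahewu/, feplipri/, plidru_a, poda/, slo, trugrusl/, woslund]


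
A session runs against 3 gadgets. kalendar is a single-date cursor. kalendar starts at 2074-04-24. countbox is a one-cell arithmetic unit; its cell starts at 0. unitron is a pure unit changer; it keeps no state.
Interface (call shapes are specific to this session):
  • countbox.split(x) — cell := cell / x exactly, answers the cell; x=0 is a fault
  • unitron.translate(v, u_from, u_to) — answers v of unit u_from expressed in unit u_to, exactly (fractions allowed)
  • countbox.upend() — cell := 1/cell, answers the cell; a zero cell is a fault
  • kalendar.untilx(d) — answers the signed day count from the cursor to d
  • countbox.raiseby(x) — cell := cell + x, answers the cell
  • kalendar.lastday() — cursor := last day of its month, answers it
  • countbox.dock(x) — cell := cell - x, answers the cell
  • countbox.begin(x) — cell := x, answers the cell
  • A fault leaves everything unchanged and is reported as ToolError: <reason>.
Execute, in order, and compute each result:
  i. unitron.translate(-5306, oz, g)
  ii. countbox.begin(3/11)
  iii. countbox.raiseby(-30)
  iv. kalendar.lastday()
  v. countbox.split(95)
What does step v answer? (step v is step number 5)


Answer: -327/1045

Derivation:
I invoke unitron.translate passing v: -5306, u_from: oz, u_to: g, and get -120338055761/800000.
Calling countbox.begin passing x: 3/11, giving 3/11.
Using countbox.raiseby passing x: -30, → -327/11.
I try kalendar.lastday, — result: 2074-04-30.
Calling countbox.split passing x: 95, and observe -327/1045.


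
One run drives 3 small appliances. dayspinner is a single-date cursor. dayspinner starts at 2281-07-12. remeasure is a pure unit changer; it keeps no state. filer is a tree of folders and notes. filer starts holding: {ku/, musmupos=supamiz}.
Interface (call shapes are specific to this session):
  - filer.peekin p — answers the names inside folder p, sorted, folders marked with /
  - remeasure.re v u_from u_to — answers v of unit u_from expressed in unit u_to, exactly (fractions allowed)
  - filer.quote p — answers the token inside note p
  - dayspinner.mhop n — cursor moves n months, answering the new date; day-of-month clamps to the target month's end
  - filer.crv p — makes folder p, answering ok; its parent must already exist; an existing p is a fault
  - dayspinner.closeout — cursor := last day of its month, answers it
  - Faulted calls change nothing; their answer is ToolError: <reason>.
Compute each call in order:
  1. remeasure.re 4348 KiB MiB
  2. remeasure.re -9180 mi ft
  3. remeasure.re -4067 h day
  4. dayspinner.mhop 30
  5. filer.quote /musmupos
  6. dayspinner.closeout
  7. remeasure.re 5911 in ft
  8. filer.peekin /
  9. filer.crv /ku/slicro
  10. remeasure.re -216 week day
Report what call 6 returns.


Answer: 2284-01-31

Derivation:
;; remeasure.re(v: 4348, u_from: KiB, u_to: MiB) => 1087/256
;; remeasure.re(v: -9180, u_from: mi, u_to: ft) => -48470400
;; remeasure.re(v: -4067, u_from: h, u_to: day) => -4067/24
;; dayspinner.mhop(n: 30) => 2284-01-12
;; filer.quote(p: /musmupos) => supamiz
;; dayspinner.closeout() => 2284-01-31
;; remeasure.re(v: 5911, u_from: in, u_to: ft) => 5911/12
;; filer.peekin(p: /) => [ku/, musmupos]
;; filer.crv(p: /ku/slicro) => ok
;; remeasure.re(v: -216, u_from: week, u_to: day) => -1512


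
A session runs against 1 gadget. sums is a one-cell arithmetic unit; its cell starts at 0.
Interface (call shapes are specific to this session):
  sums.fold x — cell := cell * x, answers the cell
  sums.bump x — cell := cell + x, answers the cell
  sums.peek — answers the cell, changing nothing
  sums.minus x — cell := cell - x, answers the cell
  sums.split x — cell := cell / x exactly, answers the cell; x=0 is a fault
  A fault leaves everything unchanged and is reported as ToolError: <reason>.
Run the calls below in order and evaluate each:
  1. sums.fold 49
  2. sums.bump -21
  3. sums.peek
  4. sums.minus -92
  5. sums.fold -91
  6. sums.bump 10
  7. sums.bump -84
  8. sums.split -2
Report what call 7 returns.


~$ fold 49
= 0
~$ bump -21
= -21
~$ peek
= -21
~$ minus -92
= 71
~$ fold -91
= -6461
~$ bump 10
= -6451
~$ bump -84
= -6535
~$ split -2
= 6535/2

Answer: -6535


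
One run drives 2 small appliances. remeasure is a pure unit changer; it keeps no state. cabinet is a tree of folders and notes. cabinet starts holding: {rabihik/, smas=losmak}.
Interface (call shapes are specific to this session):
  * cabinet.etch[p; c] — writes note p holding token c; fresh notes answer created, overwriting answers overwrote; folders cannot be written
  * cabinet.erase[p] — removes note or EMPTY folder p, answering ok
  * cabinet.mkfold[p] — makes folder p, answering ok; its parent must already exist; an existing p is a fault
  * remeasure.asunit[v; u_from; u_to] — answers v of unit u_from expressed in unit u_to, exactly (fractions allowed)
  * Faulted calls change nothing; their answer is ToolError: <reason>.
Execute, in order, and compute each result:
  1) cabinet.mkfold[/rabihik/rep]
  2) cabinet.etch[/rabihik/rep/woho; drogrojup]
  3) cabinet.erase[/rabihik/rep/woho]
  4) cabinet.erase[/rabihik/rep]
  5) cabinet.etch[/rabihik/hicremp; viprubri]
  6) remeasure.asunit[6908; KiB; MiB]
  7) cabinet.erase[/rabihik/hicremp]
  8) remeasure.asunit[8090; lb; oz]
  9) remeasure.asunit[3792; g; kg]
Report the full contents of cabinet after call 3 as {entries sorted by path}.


Answer: {rabihik/, rabihik/rep/, smas=losmak}

Derivation:
Now I run mkfold using p='/rabihik/rep', → ok.
Calling etch using p='/rabihik/rep/woho', c='drogrojup', — result: created.
I call erase using p='/rabihik/rep/woho', yielding ok.
Now I run erase using p='/rabihik/rep', and observe ok.
Using etch using p='/rabihik/hicremp', c='viprubri', → created.
Calling asunit using v='6908', u_from='KiB', u_to='MiB', → 1727/256.
I try erase using p='/rabihik/hicremp', yielding ok.
I invoke asunit using v='8090', u_from='lb', u_to='oz', and get 129440.
I invoke asunit using v='3792', u_from='g', u_to='kg', and see 474/125.


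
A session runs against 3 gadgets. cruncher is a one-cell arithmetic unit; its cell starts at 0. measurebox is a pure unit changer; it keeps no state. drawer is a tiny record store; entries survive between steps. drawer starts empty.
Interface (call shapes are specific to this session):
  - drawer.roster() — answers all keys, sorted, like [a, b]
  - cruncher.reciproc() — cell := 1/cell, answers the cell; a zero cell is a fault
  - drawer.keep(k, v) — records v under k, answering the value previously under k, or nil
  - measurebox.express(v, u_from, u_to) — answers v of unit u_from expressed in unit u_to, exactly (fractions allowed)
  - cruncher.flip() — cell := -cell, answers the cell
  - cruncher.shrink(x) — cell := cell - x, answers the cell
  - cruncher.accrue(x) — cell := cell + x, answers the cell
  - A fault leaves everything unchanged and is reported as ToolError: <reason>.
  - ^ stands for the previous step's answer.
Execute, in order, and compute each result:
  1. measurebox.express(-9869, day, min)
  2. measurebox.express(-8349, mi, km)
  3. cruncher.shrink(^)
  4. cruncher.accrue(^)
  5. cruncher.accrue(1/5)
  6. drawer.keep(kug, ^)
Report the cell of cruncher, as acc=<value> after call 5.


// 1. measurebox.express(v: -9869, u_from: day, u_to: min) ~> -14211360
// 2. measurebox.express(v: -8349, u_from: mi, u_to: km) ~> -209943954/15625
// 3. cruncher.shrink(x: ^) ~> 209943954/15625
// 4. cruncher.accrue(x: ^) ~> 419887908/15625
// 5. cruncher.accrue(x: 1/5) ~> 419891033/15625
// 6. drawer.keep(k: kug, v: ^) ~> nil

Answer: acc=419891033/15625


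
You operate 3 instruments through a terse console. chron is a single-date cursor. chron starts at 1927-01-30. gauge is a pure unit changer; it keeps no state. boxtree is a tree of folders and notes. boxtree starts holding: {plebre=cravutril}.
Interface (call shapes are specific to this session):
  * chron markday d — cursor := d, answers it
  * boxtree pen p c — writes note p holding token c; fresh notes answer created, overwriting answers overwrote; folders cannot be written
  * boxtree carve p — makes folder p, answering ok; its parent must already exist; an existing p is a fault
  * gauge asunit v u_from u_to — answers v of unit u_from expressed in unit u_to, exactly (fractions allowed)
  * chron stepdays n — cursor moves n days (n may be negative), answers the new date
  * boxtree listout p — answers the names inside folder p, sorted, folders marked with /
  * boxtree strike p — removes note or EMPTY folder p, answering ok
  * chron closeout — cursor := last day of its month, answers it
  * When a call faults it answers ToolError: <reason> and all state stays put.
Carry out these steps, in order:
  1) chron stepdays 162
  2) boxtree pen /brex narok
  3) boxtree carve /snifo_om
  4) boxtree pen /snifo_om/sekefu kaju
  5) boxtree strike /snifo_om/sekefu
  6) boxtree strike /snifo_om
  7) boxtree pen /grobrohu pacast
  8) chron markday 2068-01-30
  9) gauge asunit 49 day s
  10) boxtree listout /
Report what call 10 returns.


Answer: [brex, grobrohu, plebre]

Derivation:
I call chron stepdays passing n=162, and see 1927-07-11.
I call boxtree pen passing p=/brex, c=narok, which returns created.
I call boxtree carve passing p=/snifo_om, giving ok.
I use boxtree pen passing p=/snifo_om/sekefu, c=kaju, yielding created.
Now I run boxtree strike passing p=/snifo_om/sekefu: ok.
Invoking boxtree strike passing p=/snifo_om, → ok.
Invoking boxtree pen passing p=/grobrohu, c=pacast, yielding created.
I use chron markday passing d=2068-01-30, giving 2068-01-30.
I try gauge asunit passing v=49, u_from=day, u_to=s, giving 4233600.
Then boxtree listout passing p=/, and get [brex, grobrohu, plebre].


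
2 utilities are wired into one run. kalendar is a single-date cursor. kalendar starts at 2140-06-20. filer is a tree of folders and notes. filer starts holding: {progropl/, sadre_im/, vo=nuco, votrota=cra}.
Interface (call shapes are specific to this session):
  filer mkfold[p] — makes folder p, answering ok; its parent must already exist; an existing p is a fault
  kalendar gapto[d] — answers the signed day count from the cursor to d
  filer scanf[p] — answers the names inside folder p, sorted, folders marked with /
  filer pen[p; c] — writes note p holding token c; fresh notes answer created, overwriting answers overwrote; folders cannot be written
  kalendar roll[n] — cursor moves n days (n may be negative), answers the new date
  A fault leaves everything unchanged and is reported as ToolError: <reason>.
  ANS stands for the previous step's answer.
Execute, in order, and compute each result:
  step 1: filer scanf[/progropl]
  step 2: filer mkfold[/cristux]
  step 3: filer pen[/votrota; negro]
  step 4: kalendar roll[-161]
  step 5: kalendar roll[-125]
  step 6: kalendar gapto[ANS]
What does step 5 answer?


Then filer scanf on p: /progropl, and see [].
Using filer mkfold on p: /cristux, — result: ok.
I try filer pen on p: /votrota, c: negro, giving overwrote.
Now I run kalendar roll on n: -161, — result: 2140-01-11.
I use kalendar roll on n: -125, and see 2139-09-08.
Invoking kalendar gapto on d: ANS, and get 0.

Answer: 2139-09-08


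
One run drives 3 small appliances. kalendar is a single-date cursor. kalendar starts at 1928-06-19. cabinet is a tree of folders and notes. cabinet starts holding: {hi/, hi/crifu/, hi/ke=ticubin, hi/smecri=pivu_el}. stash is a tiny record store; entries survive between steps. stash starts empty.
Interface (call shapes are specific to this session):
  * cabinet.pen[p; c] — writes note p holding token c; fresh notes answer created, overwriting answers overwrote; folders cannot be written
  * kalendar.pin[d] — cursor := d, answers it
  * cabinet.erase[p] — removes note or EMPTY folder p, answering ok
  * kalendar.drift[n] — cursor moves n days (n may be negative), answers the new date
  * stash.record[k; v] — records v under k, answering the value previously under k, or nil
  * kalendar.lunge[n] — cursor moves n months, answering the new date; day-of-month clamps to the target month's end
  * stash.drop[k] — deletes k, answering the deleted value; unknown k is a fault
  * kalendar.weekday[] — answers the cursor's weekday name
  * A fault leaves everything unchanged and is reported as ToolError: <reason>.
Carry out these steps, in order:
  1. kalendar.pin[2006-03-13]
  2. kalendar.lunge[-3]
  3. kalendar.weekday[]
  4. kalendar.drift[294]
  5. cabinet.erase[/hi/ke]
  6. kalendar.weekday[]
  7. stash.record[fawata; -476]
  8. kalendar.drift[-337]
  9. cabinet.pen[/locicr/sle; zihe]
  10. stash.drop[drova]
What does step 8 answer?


Answer: 2005-10-31

Derivation:
Do: kalendar.pin[d='2006-03-13']
See: 2006-03-13
Do: kalendar.lunge[n='-3']
See: 2005-12-13
Do: kalendar.weekday[]
See: Tuesday
Do: kalendar.drift[n='294']
See: 2006-10-03
Do: cabinet.erase[p='/hi/ke']
See: ok
Do: kalendar.weekday[]
See: Tuesday
Do: stash.record[k='fawata'; v='-476']
See: nil
Do: kalendar.drift[n='-337']
See: 2005-10-31
Do: cabinet.pen[p='/locicr/sle'; c='zihe']
See: ToolError: no parent
Do: stash.drop[k='drova']
See: ToolError: no such key drova


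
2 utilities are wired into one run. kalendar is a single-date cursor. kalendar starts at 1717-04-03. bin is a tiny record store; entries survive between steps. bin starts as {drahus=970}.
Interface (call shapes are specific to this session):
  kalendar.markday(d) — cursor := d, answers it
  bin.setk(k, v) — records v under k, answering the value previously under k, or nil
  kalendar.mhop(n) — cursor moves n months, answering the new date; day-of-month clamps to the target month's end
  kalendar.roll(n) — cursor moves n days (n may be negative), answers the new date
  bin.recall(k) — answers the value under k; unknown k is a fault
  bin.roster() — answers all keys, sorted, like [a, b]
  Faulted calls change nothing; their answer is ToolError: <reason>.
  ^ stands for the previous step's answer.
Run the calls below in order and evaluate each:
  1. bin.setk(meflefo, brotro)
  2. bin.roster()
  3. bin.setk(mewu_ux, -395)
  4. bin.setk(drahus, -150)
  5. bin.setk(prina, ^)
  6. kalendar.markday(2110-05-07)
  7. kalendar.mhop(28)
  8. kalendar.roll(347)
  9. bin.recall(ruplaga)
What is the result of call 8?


;; 1. setk(k=meflefo, v=brotro) -> nil
;; 2. roster() -> [drahus, meflefo]
;; 3. setk(k=mewu_ux, v=-395) -> nil
;; 4. setk(k=drahus, v=-150) -> 970
;; 5. setk(k=prina, v=^) -> nil
;; 6. markday(d=2110-05-07) -> 2110-05-07
;; 7. mhop(n=28) -> 2112-09-07
;; 8. roll(n=347) -> 2113-08-20
;; 9. recall(k=ruplaga) -> ToolError: no such key ruplaga

Answer: 2113-08-20


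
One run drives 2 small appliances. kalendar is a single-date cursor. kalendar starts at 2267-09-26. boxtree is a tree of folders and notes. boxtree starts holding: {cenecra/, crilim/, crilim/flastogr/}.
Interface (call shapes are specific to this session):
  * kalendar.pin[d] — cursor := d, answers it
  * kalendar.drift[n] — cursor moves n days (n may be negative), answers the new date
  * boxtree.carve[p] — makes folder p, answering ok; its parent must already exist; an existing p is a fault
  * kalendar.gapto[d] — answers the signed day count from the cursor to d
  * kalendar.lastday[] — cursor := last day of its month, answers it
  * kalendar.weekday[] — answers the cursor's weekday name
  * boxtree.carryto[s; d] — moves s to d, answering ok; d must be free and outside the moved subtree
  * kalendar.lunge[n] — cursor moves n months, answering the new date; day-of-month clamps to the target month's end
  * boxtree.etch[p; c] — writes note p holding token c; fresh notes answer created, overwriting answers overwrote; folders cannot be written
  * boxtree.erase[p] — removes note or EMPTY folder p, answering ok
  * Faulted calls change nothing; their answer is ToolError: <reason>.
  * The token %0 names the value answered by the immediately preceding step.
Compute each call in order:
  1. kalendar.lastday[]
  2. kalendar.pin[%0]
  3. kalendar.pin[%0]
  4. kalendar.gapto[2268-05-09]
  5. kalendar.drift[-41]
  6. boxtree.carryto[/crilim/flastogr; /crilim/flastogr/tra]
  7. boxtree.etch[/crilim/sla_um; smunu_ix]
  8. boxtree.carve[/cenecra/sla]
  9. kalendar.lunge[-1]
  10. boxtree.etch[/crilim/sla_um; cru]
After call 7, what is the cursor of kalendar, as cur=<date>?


CALL lastday[]
RET  2267-09-30
CALL pin[d: %0]
RET  2267-09-30
CALL pin[d: %0]
RET  2267-09-30
CALL gapto[d: 2268-05-09]
RET  222
CALL drift[n: -41]
RET  2267-08-20
CALL carryto[s: /crilim/flastogr; d: /crilim/flastogr/tra]
RET  ToolError: into itself
CALL etch[p: /crilim/sla_um; c: smunu_ix]
RET  created
CALL carve[p: /cenecra/sla]
RET  ok
CALL lunge[n: -1]
RET  2267-07-20
CALL etch[p: /crilim/sla_um; c: cru]
RET  overwrote

Answer: cur=2267-08-20


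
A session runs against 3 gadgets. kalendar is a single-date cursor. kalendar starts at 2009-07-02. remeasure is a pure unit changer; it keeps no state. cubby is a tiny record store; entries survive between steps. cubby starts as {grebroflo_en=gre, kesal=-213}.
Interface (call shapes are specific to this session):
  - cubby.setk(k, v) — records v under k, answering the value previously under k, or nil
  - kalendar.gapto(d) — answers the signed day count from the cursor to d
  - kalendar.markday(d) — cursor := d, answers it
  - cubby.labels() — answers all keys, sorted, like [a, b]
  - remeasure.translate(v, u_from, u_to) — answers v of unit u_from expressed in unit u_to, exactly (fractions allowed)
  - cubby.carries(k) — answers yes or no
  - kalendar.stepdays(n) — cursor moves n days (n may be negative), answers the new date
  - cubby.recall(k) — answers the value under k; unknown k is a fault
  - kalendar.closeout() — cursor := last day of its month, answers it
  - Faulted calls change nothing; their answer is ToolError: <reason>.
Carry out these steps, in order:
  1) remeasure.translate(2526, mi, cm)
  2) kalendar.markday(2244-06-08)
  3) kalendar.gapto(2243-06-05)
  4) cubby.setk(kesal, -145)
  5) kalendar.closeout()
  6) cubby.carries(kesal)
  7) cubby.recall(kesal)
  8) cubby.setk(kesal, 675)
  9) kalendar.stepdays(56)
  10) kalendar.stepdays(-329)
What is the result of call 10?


Answer: 2243-10-01

Derivation:
// 1. translate(v: 2526, u_from: mi, u_to: cm) => 2032601472/5
// 2. markday(d: 2244-06-08) => 2244-06-08
// 3. gapto(d: 2243-06-05) => -369
// 4. setk(k: kesal, v: -145) => -213
// 5. closeout() => 2244-06-30
// 6. carries(k: kesal) => yes
// 7. recall(k: kesal) => -145
// 8. setk(k: kesal, v: 675) => -145
// 9. stepdays(n: 56) => 2244-08-25
// 10. stepdays(n: -329) => 2243-10-01


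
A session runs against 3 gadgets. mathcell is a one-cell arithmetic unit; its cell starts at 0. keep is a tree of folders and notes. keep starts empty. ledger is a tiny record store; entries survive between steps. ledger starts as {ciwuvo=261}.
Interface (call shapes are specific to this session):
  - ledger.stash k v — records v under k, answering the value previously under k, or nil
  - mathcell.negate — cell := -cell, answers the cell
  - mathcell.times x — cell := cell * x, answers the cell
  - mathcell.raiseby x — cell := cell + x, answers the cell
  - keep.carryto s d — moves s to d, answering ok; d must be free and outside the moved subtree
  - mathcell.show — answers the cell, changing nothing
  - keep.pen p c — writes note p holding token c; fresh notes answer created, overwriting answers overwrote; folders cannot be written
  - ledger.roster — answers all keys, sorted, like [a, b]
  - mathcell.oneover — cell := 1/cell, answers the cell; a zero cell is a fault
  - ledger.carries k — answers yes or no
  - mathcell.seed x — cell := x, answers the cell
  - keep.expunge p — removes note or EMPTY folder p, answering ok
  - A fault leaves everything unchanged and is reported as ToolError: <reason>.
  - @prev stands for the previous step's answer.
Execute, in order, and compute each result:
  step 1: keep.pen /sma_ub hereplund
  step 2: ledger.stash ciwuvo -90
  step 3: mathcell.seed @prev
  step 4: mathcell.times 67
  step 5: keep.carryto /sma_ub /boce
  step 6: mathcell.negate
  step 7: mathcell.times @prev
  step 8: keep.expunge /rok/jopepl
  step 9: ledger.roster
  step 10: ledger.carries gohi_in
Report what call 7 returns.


Answer: 305795169

Derivation:
·→ keep.pen(p→/sma_ub, c→hereplund)
·← created
·→ ledger.stash(k→ciwuvo, v→-90)
·← 261
·→ mathcell.seed(x→@prev)
·← 261
·→ mathcell.times(x→67)
·← 17487
·→ keep.carryto(s→/sma_ub, d→/boce)
·← ok
·→ mathcell.negate()
·← -17487
·→ mathcell.times(x→@prev)
·← 305795169
·→ keep.expunge(p→/rok/jopepl)
·← ToolError: not found
·→ ledger.roster()
·← [ciwuvo]
·→ ledger.carries(k→gohi_in)
·← no


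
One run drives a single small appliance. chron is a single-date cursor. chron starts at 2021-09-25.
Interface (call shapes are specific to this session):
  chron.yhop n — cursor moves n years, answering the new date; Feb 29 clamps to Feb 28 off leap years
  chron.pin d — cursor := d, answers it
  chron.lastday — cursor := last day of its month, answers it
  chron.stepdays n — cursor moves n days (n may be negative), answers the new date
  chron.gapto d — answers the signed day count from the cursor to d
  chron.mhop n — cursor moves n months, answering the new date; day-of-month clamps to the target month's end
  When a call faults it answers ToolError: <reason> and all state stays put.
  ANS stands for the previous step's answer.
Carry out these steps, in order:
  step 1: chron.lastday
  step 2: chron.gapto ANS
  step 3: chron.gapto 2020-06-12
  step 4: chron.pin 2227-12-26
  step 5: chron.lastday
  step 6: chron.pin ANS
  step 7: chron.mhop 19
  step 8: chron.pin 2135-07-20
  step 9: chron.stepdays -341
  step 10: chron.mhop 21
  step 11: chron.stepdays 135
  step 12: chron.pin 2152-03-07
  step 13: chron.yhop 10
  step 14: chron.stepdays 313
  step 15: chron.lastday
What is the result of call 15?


~$ lastday
  2021-09-30
~$ gapto d: ANS
  0
~$ gapto d: 2020-06-12
  -475
~$ pin d: 2227-12-26
  2227-12-26
~$ lastday
  2227-12-31
~$ pin d: ANS
  2227-12-31
~$ mhop n: 19
  2229-07-31
~$ pin d: 2135-07-20
  2135-07-20
~$ stepdays n: -341
  2134-08-13
~$ mhop n: 21
  2136-05-13
~$ stepdays n: 135
  2136-09-25
~$ pin d: 2152-03-07
  2152-03-07
~$ yhop n: 10
  2162-03-07
~$ stepdays n: 313
  2163-01-14
~$ lastday
  2163-01-31

Answer: 2163-01-31


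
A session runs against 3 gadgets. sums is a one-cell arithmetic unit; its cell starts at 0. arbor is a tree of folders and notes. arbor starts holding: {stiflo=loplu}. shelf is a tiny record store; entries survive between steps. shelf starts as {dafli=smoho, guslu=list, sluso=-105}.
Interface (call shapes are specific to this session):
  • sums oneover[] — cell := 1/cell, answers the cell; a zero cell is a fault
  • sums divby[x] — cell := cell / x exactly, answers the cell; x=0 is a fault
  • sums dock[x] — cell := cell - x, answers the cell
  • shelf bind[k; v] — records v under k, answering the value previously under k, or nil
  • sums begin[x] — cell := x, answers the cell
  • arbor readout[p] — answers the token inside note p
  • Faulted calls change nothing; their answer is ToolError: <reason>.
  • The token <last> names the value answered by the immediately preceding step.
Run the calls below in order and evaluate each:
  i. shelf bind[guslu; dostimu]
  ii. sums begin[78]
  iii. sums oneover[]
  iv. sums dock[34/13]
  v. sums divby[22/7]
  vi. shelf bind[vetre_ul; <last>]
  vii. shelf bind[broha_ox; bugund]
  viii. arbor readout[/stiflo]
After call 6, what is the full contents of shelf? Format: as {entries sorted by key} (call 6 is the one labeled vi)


Invoking shelf bind using k→guslu, v→dostimu, which returns list.
I invoke sums begin using x→78: 78.
Now I run sums oneover: 1/78.
Invoking sums dock using x→34/13, and see -203/78.
Invoking sums divby using x→22/7, → -1421/1716.
Next I call shelf bind using k→vetre_ul, v→<last>, yielding nil.
Invoking shelf bind using k→broha_ox, v→bugund, and get nil.
Invoking arbor readout using p→/stiflo, — result: loplu.

Answer: {dafli=smoho, guslu=dostimu, sluso=-105, vetre_ul=-1421/1716}


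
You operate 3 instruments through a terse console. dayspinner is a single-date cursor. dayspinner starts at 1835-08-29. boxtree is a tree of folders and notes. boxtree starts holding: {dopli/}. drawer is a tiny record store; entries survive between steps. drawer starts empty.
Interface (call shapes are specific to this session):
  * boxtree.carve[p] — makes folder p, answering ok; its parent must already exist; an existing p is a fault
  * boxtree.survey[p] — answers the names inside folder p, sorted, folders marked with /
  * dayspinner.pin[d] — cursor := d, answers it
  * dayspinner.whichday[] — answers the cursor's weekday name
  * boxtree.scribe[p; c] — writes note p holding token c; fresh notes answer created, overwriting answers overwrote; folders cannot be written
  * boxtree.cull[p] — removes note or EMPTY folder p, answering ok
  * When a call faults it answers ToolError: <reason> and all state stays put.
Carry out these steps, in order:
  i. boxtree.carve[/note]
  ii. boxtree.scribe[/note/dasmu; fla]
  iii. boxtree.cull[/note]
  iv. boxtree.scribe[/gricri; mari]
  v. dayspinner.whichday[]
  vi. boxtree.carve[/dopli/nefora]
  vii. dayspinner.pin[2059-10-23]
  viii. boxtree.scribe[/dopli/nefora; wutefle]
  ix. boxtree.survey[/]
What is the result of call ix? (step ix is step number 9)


Answer: [dopli/, gricri, note/]

Derivation:
~$ boxtree.carve p='/note'
  ok
~$ boxtree.scribe p='/note/dasmu' c='fla'
  created
~$ boxtree.cull p='/note'
  ToolError: not empty
~$ boxtree.scribe p='/gricri' c='mari'
  created
~$ dayspinner.whichday
  Saturday
~$ boxtree.carve p='/dopli/nefora'
  ok
~$ dayspinner.pin d='2059-10-23'
  2059-10-23
~$ boxtree.scribe p='/dopli/nefora' c='wutefle'
  ToolError: is a directory
~$ boxtree.survey p='/'
  [dopli/, gricri, note/]


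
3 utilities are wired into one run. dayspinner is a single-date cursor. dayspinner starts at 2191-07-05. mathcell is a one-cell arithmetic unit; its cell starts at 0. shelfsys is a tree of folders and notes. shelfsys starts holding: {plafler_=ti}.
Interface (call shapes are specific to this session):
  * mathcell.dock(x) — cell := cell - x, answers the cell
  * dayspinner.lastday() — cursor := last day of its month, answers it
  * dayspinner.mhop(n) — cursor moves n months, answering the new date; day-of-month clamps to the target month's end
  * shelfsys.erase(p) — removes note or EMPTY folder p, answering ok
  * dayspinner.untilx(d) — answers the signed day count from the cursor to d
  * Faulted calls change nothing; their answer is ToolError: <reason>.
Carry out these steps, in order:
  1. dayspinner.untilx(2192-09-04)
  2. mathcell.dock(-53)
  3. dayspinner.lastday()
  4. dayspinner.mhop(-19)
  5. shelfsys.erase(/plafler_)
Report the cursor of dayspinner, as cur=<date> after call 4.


Answer: cur=2189-12-31

Derivation:
% dayspinner.untilx 2192-09-04
[out] 427
% mathcell.dock -53
[out] 53
% dayspinner.lastday
[out] 2191-07-31
% dayspinner.mhop -19
[out] 2189-12-31
% shelfsys.erase /plafler_
[out] ok


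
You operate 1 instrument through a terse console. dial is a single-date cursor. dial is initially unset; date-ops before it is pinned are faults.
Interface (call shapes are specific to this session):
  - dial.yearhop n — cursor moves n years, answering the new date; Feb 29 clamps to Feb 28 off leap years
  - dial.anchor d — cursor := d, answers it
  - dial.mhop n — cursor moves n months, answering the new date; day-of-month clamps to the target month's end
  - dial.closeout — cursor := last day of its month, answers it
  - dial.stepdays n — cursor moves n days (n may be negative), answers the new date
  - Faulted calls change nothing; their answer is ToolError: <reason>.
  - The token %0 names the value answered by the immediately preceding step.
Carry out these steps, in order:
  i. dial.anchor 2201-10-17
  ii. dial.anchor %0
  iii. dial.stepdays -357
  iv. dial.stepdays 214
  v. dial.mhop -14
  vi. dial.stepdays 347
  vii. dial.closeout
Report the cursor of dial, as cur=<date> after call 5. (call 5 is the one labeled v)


% dial.anchor(d='2201-10-17') == 2201-10-17
% dial.anchor(d='%0') == 2201-10-17
% dial.stepdays(n='-357') == 2200-10-25
% dial.stepdays(n='214') == 2201-05-27
% dial.mhop(n='-14') == 2200-03-27
% dial.stepdays(n='347') == 2201-03-09
% dial.closeout() == 2201-03-31

Answer: cur=2200-03-27


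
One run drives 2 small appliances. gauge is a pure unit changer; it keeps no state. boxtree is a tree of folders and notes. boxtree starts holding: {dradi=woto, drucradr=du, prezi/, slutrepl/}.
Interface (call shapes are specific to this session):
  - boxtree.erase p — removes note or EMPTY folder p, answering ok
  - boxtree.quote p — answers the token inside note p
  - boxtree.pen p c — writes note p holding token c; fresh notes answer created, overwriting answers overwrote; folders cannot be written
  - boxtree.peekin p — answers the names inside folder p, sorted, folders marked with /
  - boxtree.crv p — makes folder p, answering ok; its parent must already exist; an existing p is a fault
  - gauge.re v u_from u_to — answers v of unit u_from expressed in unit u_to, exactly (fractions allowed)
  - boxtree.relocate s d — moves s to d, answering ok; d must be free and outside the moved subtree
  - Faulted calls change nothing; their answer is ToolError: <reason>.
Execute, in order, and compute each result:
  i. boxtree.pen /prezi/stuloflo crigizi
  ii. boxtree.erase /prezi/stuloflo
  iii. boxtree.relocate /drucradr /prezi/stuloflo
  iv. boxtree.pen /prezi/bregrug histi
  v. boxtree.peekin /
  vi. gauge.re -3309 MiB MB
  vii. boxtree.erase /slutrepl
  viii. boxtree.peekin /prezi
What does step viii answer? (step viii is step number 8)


[in] pen p=/prezi/stuloflo c=crigizi
  created
[in] erase p=/prezi/stuloflo
  ok
[in] relocate s=/drucradr d=/prezi/stuloflo
  ok
[in] pen p=/prezi/bregrug c=histi
  created
[in] peekin p=/
  [dradi, prezi/, slutrepl/]
[in] re v=-3309 u_from=MiB u_to=MB
  -54214656/15625
[in] erase p=/slutrepl
  ok
[in] peekin p=/prezi
  [bregrug, stuloflo]

Answer: [bregrug, stuloflo]


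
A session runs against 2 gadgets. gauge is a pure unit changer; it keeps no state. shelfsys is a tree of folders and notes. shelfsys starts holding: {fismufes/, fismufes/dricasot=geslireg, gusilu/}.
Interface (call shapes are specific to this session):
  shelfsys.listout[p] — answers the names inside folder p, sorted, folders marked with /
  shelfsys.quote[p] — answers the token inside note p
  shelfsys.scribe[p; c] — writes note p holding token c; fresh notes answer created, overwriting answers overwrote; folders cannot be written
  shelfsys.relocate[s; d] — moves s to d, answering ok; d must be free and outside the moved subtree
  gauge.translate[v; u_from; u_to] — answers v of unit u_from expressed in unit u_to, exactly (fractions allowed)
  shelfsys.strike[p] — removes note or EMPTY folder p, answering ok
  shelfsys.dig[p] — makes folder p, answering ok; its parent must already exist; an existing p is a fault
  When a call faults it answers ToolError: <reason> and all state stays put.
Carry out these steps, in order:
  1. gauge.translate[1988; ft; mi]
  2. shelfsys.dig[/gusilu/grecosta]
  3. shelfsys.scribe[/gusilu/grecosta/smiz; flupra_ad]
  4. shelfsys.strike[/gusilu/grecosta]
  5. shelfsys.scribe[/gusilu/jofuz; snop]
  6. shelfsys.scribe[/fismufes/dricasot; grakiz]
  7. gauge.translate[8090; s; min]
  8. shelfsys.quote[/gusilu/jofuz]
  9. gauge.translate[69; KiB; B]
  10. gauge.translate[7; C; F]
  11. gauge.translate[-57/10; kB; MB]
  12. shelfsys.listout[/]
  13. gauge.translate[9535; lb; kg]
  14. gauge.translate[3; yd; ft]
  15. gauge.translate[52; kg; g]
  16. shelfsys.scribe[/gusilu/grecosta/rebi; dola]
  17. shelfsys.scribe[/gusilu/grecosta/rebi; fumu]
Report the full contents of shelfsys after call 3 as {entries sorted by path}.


Answer: {fismufes/, fismufes/dricasot=geslireg, gusilu/, gusilu/grecosta/, gusilu/grecosta/smiz=flupra_ad}

Derivation:
CALL translate[v=1988; u_from=ft; u_to=mi]
RET  497/1320
CALL dig[p=/gusilu/grecosta]
RET  ok
CALL scribe[p=/gusilu/grecosta/smiz; c=flupra_ad]
RET  created
CALL strike[p=/gusilu/grecosta]
RET  ToolError: not empty
CALL scribe[p=/gusilu/jofuz; c=snop]
RET  created
CALL scribe[p=/fismufes/dricasot; c=grakiz]
RET  overwrote
CALL translate[v=8090; u_from=s; u_to=min]
RET  809/6
CALL quote[p=/gusilu/jofuz]
RET  snop
CALL translate[v=69; u_from=KiB; u_to=B]
RET  70656
CALL translate[v=7; u_from=C; u_to=F]
RET  223/5
CALL translate[v=-57/10; u_from=kB; u_to=MB]
RET  -57/10000
CALL listout[p=/]
RET  [fismufes/, gusilu/]
CALL translate[v=9535; u_from=lb; u_to=kg]
RET  86500064959/20000000
CALL translate[v=3; u_from=yd; u_to=ft]
RET  9
CALL translate[v=52; u_from=kg; u_to=g]
RET  52000
CALL scribe[p=/gusilu/grecosta/rebi; c=dola]
RET  created
CALL scribe[p=/gusilu/grecosta/rebi; c=fumu]
RET  overwrote


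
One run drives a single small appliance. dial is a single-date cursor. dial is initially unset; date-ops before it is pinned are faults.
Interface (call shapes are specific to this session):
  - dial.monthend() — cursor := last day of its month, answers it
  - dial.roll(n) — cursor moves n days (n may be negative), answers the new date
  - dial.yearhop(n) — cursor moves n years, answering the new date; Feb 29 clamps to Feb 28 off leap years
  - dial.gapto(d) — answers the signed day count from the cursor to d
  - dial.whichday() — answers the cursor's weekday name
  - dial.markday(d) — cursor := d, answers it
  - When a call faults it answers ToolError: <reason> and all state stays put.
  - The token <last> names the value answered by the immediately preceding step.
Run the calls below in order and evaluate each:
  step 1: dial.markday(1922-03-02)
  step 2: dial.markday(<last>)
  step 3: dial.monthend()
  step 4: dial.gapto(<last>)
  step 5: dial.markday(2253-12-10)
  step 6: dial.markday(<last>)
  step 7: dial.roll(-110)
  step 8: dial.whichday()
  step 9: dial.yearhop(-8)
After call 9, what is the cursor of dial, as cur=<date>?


Answer: cur=2245-08-22

Derivation:
CALL markday[1922-03-02]
RET  1922-03-02
CALL markday[<last>]
RET  1922-03-02
CALL monthend[]
RET  1922-03-31
CALL gapto[<last>]
RET  0
CALL markday[2253-12-10]
RET  2253-12-10
CALL markday[<last>]
RET  2253-12-10
CALL roll[-110]
RET  2253-08-22
CALL whichday[]
RET  Monday
CALL yearhop[-8]
RET  2245-08-22


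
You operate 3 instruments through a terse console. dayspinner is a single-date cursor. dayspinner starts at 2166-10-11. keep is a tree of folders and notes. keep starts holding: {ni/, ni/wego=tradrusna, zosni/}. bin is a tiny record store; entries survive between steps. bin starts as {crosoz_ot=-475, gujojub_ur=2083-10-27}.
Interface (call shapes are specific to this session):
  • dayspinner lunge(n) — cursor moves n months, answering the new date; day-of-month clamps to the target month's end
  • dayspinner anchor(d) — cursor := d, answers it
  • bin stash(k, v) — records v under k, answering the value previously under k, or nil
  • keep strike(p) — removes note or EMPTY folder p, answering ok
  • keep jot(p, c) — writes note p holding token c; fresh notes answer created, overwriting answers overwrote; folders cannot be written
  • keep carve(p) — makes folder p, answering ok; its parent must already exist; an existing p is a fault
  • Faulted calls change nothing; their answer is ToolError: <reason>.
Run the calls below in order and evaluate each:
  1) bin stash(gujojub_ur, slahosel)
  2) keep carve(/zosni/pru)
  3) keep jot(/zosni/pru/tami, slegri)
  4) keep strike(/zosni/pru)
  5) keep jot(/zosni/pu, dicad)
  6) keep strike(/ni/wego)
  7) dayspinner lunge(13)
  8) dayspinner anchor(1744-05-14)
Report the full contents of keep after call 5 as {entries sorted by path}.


Answer: {ni/, ni/wego=tradrusna, zosni/, zosni/pru/, zosni/pru/tami=slegri, zosni/pu=dicad}

Derivation:
I try bin stash using k→gujojub_ur, v→slahosel, and see 2083-10-27.
Calling keep carve using p→/zosni/pru, which returns ok.
Then keep jot using p→/zosni/pru/tami, c→slegri, → created.
Invoking keep strike using p→/zosni/pru, which returns ToolError: not empty.
Next I call keep jot using p→/zosni/pu, c→dicad, and observe created.
I run keep strike using p→/ni/wego, which returns ok.
I invoke dayspinner lunge using n→13, and get 2167-11-11.
Invoking dayspinner anchor using d→1744-05-14, giving 1744-05-14.
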